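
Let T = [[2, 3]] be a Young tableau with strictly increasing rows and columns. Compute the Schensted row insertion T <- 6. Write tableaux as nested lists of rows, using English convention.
6 is larger than every entry of row 1, so it is appended to row 1. The new tableau is [[2, 3, 6]].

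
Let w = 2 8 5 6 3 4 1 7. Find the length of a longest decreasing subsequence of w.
4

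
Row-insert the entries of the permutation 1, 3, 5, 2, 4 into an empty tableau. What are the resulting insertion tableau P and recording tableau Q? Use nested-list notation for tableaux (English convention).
P = [[1, 2, 4], [3, 5]], Q = [[1, 2, 3], [4, 5]]

Insert each entry of the permutation into P by Schensted row insertion, recording in Q the position of each new cell.

Insert 1: appended to row 1. P = [[1]].
Insert 3: appended to row 1. P = [[1, 3]].
Insert 5: appended to row 1. P = [[1, 3, 5]].
Insert 2: 2 bumps 3 from row 1; 3 starts row 2. P = [[1, 2, 5], [3]].
Insert 4: 4 bumps 5 from row 1; 5 appends to row 2. P = [[1, 2, 4], [3, 5]].

So P = [[1, 2, 4], [3, 5]], Q = [[1, 2, 3], [4, 5]].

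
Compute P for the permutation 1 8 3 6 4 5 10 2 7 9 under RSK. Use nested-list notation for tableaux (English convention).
Insert 1: appended to row 1. P = [[1]].
Insert 8: appended to row 1. P = [[1, 8]].
Insert 3: 3 bumps 8 from row 1; 8 starts row 2. P = [[1, 3], [8]].
Insert 6: appended to row 1. P = [[1, 3, 6], [8]].
Insert 4: 4 bumps 6 from row 1; 6 bumps 8 from row 2; 8 starts row 3. P = [[1, 3, 4], [6], [8]].
Insert 5: appended to row 1. P = [[1, 3, 4, 5], [6], [8]].
Insert 10: appended to row 1. P = [[1, 3, 4, 5, 10], [6], [8]].
Insert 2: 2 bumps 3 from row 1; 3 bumps 6 from row 2; 6 bumps 8 from row 3; 8 starts row 4. P = [[1, 2, 4, 5, 10], [3], [6], [8]].
Insert 7: 7 bumps 10 from row 1; 10 appends to row 2. P = [[1, 2, 4, 5, 7], [3, 10], [6], [8]].
Insert 9: appended to row 1. P = [[1, 2, 4, 5, 7, 9], [3, 10], [6], [8]].

So P = [[1, 2, 4, 5, 7, 9], [3, 10], [6], [8]].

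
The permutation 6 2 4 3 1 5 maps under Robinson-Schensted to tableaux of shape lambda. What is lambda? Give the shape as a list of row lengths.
[3, 1, 1, 1]

Row-insert each entry into an empty tableau.

After inserting 6: P = [[6]].
After inserting 2: P = [[2], [6]].
After inserting 4: P = [[2, 4], [6]].
After inserting 3: P = [[2, 3], [4], [6]].
After inserting 1: P = [[1, 3], [2], [4], [6]].
After inserting 5: P = [[1, 3, 5], [2], [4], [6]].

The final insertion tableau P = [[1, 3, 5], [2], [4], [6]] has shape [3, 1, 1, 1].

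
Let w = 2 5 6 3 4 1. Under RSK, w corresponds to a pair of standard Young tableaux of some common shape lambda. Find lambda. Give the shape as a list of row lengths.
[3, 2, 1]

Row-insert each entry into an empty tableau.

After inserting 2: P = [[2]].
After inserting 5: P = [[2, 5]].
After inserting 6: P = [[2, 5, 6]].
After inserting 3: P = [[2, 3, 6], [5]].
After inserting 4: P = [[2, 3, 4], [5, 6]].
After inserting 1: P = [[1, 3, 4], [2, 6], [5]].

The final insertion tableau P = [[1, 3, 4], [2, 6], [5]] has shape [3, 2, 1].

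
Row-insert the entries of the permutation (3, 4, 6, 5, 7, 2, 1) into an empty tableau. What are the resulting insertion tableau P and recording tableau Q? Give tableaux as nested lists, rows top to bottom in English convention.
Insert each entry of the permutation into P by Schensted row insertion, recording in Q the position of each new cell.

Insert 3: appended to row 1. P = [[3]].
Insert 4: appended to row 1. P = [[3, 4]].
Insert 6: appended to row 1. P = [[3, 4, 6]].
Insert 5: 5 bumps 6 from row 1; 6 starts row 2. P = [[3, 4, 5], [6]].
Insert 7: appended to row 1. P = [[3, 4, 5, 7], [6]].
Insert 2: 2 bumps 3 from row 1; 3 bumps 6 from row 2; 6 starts row 3. P = [[2, 4, 5, 7], [3], [6]].
Insert 1: 1 bumps 2 from row 1; 2 bumps 3 from row 2; 3 bumps 6 from row 3; 6 starts row 4. P = [[1, 4, 5, 7], [2], [3], [6]].

So P = [[1, 4, 5, 7], [2], [3], [6]], Q = [[1, 2, 3, 5], [4], [6], [7]].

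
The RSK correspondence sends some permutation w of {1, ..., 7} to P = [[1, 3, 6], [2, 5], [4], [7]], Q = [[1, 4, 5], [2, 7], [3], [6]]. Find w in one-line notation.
Reverse the RSK construction: for i from n down to 1, find the cell of Q containing i, remove the entry at that cell from P, and reverse-bump it up through P; the value ejected from row 1 is w(i).

Step i=7: Q has 7 at row 2, column 2; remove 5 from row 2 of P and reverse-bump: 5 enters row 1 and ejects 3. So w(7) = 3. P is now [[1, 5, 6], [2], [4], [7]].
Step i=6: Q has 6 at row 4, column 1; remove 7 from row 4 of P and reverse-bump: 7 enters row 3 and ejects 4; 4 enters row 2 and ejects 2; 2 enters row 1 and ejects 1. So w(6) = 1. P is now [[2, 5, 6], [4], [7]].
Step i=5: Q has 5 at row 1, column 3; remove that cell from P, ejecting 6. So w(5) = 6. P is now [[2, 5], [4], [7]].
Step i=4: Q has 4 at row 1, column 2; remove that cell from P, ejecting 5. So w(4) = 5. P is now [[2], [4], [7]].
Step i=3: Q has 3 at row 3, column 1; remove 7 from row 3 of P and reverse-bump: 7 enters row 2 and ejects 4; 4 enters row 1 and ejects 2. So w(3) = 2. P is now [[4], [7]].
Step i=2: Q has 2 at row 2, column 1; remove 7 from row 2 of P and reverse-bump: 7 enters row 1 and ejects 4. So w(2) = 4. P is now [[7]].
Step i=1: Q has 1 at row 1, column 1; remove that cell from P, ejecting 7. So w(1) = 7. P is now [].

So w = 7 4 2 5 6 1 3.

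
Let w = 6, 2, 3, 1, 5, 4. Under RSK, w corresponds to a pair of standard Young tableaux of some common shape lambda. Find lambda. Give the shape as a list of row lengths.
[3, 2, 1]

Row-insert each entry into an empty tableau.

After inserting 6: P = [[6]].
After inserting 2: P = [[2], [6]].
After inserting 3: P = [[2, 3], [6]].
After inserting 1: P = [[1, 3], [2], [6]].
After inserting 5: P = [[1, 3, 5], [2], [6]].
After inserting 4: P = [[1, 3, 4], [2, 5], [6]].

The final insertion tableau P = [[1, 3, 4], [2, 5], [6]] has shape [3, 2, 1].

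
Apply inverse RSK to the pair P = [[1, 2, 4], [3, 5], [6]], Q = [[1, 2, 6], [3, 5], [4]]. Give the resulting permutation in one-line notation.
Reverse the RSK construction: for i from n down to 1, find the cell of Q containing i, remove the entry at that cell from P, and reverse-bump it up through P; the value ejected from row 1 is w(i).

Step i=6: Q has 6 at row 1, column 3; remove that cell from P, ejecting 4. So w(6) = 4. P is now [[1, 2], [3, 5], [6]].
Step i=5: Q has 5 at row 2, column 2; remove 5 from row 2 of P and reverse-bump: 5 enters row 1 and ejects 2. So w(5) = 2. P is now [[1, 5], [3], [6]].
Step i=4: Q has 4 at row 3, column 1; remove 6 from row 3 of P and reverse-bump: 6 enters row 2 and ejects 3; 3 enters row 1 and ejects 1. So w(4) = 1. P is now [[3, 5], [6]].
Step i=3: Q has 3 at row 2, column 1; remove 6 from row 2 of P and reverse-bump: 6 enters row 1 and ejects 5. So w(3) = 5. P is now [[3, 6]].
Step i=2: Q has 2 at row 1, column 2; remove that cell from P, ejecting 6. So w(2) = 6. P is now [[3]].
Step i=1: Q has 1 at row 1, column 1; remove that cell from P, ejecting 3. So w(1) = 3. P is now [].

So w = 3 6 5 1 2 4.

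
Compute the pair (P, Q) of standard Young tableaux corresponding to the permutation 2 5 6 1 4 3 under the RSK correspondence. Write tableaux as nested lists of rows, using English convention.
P = [[1, 3, 6], [2, 4], [5]], Q = [[1, 2, 3], [4, 5], [6]]

Insert each entry of the permutation into P by Schensted row insertion, recording in Q the position of each new cell.

Insert 2: appended to row 1. P = [[2]], Q = [[1]].
Insert 5: appended to row 1. P = [[2, 5]], Q = [[1, 2]].
Insert 6: appended to row 1. P = [[2, 5, 6]], Q = [[1, 2, 3]].
Insert 1: 1 bumps 2 from row 1; 2 starts row 2. P = [[1, 5, 6], [2]], Q = [[1, 2, 3], [4]].
Insert 4: 4 bumps 5 from row 1; 5 appends to row 2. P = [[1, 4, 6], [2, 5]], Q = [[1, 2, 3], [4, 5]].
Insert 3: 3 bumps 4 from row 1; 4 bumps 5 from row 2; 5 starts row 3. P = [[1, 3, 6], [2, 4], [5]], Q = [[1, 2, 3], [4, 5], [6]].

So P = [[1, 3, 6], [2, 4], [5]], Q = [[1, 2, 3], [4, 5], [6]].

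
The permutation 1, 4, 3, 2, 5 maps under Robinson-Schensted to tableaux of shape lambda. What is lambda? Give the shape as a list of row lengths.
Row-insert each entry into an empty tableau.

After inserting 1: P = [[1]].
After inserting 4: P = [[1, 4]].
After inserting 3: P = [[1, 3], [4]].
After inserting 2: P = [[1, 2], [3], [4]].
After inserting 5: P = [[1, 2, 5], [3], [4]].

The final insertion tableau P = [[1, 2, 5], [3], [4]] has shape [3, 1, 1].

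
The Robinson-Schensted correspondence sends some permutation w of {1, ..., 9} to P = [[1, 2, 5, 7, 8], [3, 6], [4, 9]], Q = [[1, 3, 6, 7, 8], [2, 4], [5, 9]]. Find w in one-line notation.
4 1 9 3 2 6 7 8 5

Reverse the RSK construction: for i from n down to 1, find the cell of Q containing i, remove the entry at that cell from P, and reverse-bump it up through P; the value ejected from row 1 is w(i).

Step i=9: Q has 9 at row 3, column 2; remove 9 from row 3 of P and reverse-bump: 9 enters row 2 and ejects 6; 6 enters row 1 and ejects 5. So w(9) = 5. P is now [[1, 2, 6, 7, 8], [3, 9], [4]].
Step i=8: Q has 8 at row 1, column 5; remove that cell from P, ejecting 8. So w(8) = 8. P is now [[1, 2, 6, 7], [3, 9], [4]].
Step i=7: Q has 7 at row 1, column 4; remove that cell from P, ejecting 7. So w(7) = 7. P is now [[1, 2, 6], [3, 9], [4]].
Step i=6: Q has 6 at row 1, column 3; remove that cell from P, ejecting 6. So w(6) = 6. P is now [[1, 2], [3, 9], [4]].
Step i=5: Q has 5 at row 3, column 1; remove 4 from row 3 of P and reverse-bump: 4 enters row 2 and ejects 3; 3 enters row 1 and ejects 2. So w(5) = 2. P is now [[1, 3], [4, 9]].
Step i=4: Q has 4 at row 2, column 2; remove 9 from row 2 of P and reverse-bump: 9 enters row 1 and ejects 3. So w(4) = 3. P is now [[1, 9], [4]].
Step i=3: Q has 3 at row 1, column 2; remove that cell from P, ejecting 9. So w(3) = 9. P is now [[1], [4]].
Step i=2: Q has 2 at row 2, column 1; remove 4 from row 2 of P and reverse-bump: 4 enters row 1 and ejects 1. So w(2) = 1. P is now [[4]].
Step i=1: Q has 1 at row 1, column 1; remove that cell from P, ejecting 4. So w(1) = 4. P is now [].

So w = 4 1 9 3 2 6 7 8 5.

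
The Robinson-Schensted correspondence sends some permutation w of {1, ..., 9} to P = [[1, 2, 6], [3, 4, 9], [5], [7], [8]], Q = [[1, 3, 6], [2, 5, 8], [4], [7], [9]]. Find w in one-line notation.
8 3 7 1 5 9 4 6 2

Reverse the RSK construction: for i from n down to 1, find the cell of Q containing i, remove the entry at that cell from P, and reverse-bump it up through P; the value ejected from row 1 is w(i).

Step i=9: Q has 9 at row 5, column 1; remove 8 from row 5 of P and reverse-bump: 8 enters row 4 and ejects 7; 7 enters row 3 and ejects 5; 5 enters row 2 and ejects 4; 4 enters row 1 and ejects 2. So w(9) = 2. P is now [[1, 4, 6], [3, 5, 9], [7], [8]].
Step i=8: Q has 8 at row 2, column 3; remove 9 from row 2 of P and reverse-bump: 9 enters row 1 and ejects 6. So w(8) = 6. P is now [[1, 4, 9], [3, 5], [7], [8]].
Step i=7: Q has 7 at row 4, column 1; remove 8 from row 4 of P and reverse-bump: 8 enters row 3 and ejects 7; 7 enters row 2 and ejects 5; 5 enters row 1 and ejects 4. So w(7) = 4. P is now [[1, 5, 9], [3, 7], [8]].
Step i=6: Q has 6 at row 1, column 3; remove that cell from P, ejecting 9. So w(6) = 9. P is now [[1, 5], [3, 7], [8]].
Step i=5: Q has 5 at row 2, column 2; remove 7 from row 2 of P and reverse-bump: 7 enters row 1 and ejects 5. So w(5) = 5. P is now [[1, 7], [3], [8]].
Step i=4: Q has 4 at row 3, column 1; remove 8 from row 3 of P and reverse-bump: 8 enters row 2 and ejects 3; 3 enters row 1 and ejects 1. So w(4) = 1. P is now [[3, 7], [8]].
Step i=3: Q has 3 at row 1, column 2; remove that cell from P, ejecting 7. So w(3) = 7. P is now [[3], [8]].
Step i=2: Q has 2 at row 2, column 1; remove 8 from row 2 of P and reverse-bump: 8 enters row 1 and ejects 3. So w(2) = 3. P is now [[8]].
Step i=1: Q has 1 at row 1, column 1; remove that cell from P, ejecting 8. So w(1) = 8. P is now [].

So w = 8 3 7 1 5 9 4 6 2.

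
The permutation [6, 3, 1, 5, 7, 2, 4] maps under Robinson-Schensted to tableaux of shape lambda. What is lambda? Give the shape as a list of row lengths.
[3, 3, 1]

RSK row insertion gives P = [[1, 2, 4], [3, 5, 7], [6]], which has shape [3, 3, 1].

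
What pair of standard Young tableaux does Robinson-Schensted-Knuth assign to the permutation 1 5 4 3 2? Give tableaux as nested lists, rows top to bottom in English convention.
P = [[1, 2], [3], [4], [5]], Q = [[1, 2], [3], [4], [5]]

Insert each entry of the permutation into P by Schensted row insertion, recording in Q the position of each new cell.

After inserting 1: P = [[1]].
After inserting 5: P = [[1, 5]].
After inserting 4: P = [[1, 4], [5]].
After inserting 3: P = [[1, 3], [4], [5]].
After inserting 2: P = [[1, 2], [3], [4], [5]].

So P = [[1, 2], [3], [4], [5]], Q = [[1, 2], [3], [4], [5]].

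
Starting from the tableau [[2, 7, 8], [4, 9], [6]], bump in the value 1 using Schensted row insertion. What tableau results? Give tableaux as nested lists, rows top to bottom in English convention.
In row 1, 1 replaces 2 (the leftmost entry greater than 1); 2 is bumped to row 2. In row 2, 2 replaces 4 (the leftmost entry greater than 2); 4 is bumped to row 3. In row 3, 4 replaces 6 (the leftmost entry greater than 4); 6 is bumped to row 4. 6 starts a new row 4. The new tableau is [[1, 7, 8], [2, 9], [4], [6]].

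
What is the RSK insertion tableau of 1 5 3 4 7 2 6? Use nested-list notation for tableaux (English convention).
P = [[1, 2, 4, 6], [3, 7], [5]]

Insert 1: appended to row 1. P = [[1]].
Insert 5: appended to row 1. P = [[1, 5]].
Insert 3: 3 bumps 5 from row 1; 5 starts row 2. P = [[1, 3], [5]].
Insert 4: appended to row 1. P = [[1, 3, 4], [5]].
Insert 7: appended to row 1. P = [[1, 3, 4, 7], [5]].
Insert 2: 2 bumps 3 from row 1; 3 bumps 5 from row 2; 5 starts row 3. P = [[1, 2, 4, 7], [3], [5]].
Insert 6: 6 bumps 7 from row 1; 7 appends to row 2. P = [[1, 2, 4, 6], [3, 7], [5]].

So P = [[1, 2, 4, 6], [3, 7], [5]].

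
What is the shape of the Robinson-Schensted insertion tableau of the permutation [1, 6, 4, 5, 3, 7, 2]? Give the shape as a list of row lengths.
RSK row insertion gives P = [[1, 2, 5, 7], [3], [4], [6]], which has shape [4, 1, 1, 1].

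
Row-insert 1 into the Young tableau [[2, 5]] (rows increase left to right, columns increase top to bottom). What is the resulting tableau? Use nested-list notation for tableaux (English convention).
[[1, 5], [2]]

In row 1, 1 replaces 2 (the leftmost entry greater than 1); 2 is bumped to row 2. 2 starts a new row 2. The new tableau is [[1, 5], [2]].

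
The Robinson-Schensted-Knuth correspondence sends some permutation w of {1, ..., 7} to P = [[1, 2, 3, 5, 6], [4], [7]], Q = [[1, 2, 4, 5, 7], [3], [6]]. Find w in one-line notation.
1 7 2 4 5 3 6

Reverse the RSK construction: for i from n down to 1, find the cell of Q containing i, remove the entry at that cell from P, and reverse-bump it up through P; the value ejected from row 1 is w(i).

Step i=7: Q has 7 at row 1, column 5; remove that cell from P, ejecting 6. So w(7) = 6. P is now [[1, 2, 3, 5], [4], [7]].
Step i=6: Q has 6 at row 3, column 1; remove 7 from row 3 of P and reverse-bump: 7 enters row 2 and ejects 4; 4 enters row 1 and ejects 3. So w(6) = 3. P is now [[1, 2, 4, 5], [7]].
Step i=5: Q has 5 at row 1, column 4; remove that cell from P, ejecting 5. So w(5) = 5. P is now [[1, 2, 4], [7]].
Step i=4: Q has 4 at row 1, column 3; remove that cell from P, ejecting 4. So w(4) = 4. P is now [[1, 2], [7]].
Step i=3: Q has 3 at row 2, column 1; remove 7 from row 2 of P and reverse-bump: 7 enters row 1 and ejects 2. So w(3) = 2. P is now [[1, 7]].
Step i=2: Q has 2 at row 1, column 2; remove that cell from P, ejecting 7. So w(2) = 7. P is now [[1]].
Step i=1: Q has 1 at row 1, column 1; remove that cell from P, ejecting 1. So w(1) = 1. P is now [].

So w = 1 7 2 4 5 3 6.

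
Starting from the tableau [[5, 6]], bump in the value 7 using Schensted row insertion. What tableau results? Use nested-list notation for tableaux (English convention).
[[5, 6, 7]]

7 is larger than every entry of row 1, so it is appended to row 1. The new tableau is [[5, 6, 7]].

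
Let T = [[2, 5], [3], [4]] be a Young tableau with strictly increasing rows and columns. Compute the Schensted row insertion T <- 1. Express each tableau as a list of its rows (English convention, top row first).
In row 1, 1 replaces 2 (the leftmost entry greater than 1); 2 is bumped to row 2. In row 2, 2 replaces 3 (the leftmost entry greater than 2); 3 is bumped to row 3. In row 3, 3 replaces 4 (the leftmost entry greater than 3); 4 is bumped to row 4. 4 starts a new row 4. The new tableau is [[1, 5], [2], [3], [4]].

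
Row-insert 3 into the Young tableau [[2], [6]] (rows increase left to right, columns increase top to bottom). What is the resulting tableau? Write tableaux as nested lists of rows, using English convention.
3 is larger than every entry of row 1, so it is appended to row 1. The new tableau is [[2, 3], [6]].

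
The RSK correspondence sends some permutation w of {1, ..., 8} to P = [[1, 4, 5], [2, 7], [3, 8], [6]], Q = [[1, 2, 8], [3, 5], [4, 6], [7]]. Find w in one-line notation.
Reverse the RSK construction: for i from n down to 1, find the cell of Q containing i, remove the entry at that cell from P, and reverse-bump it up through P; the value ejected from row 1 is w(i).

Step i=8: Q has 8 at row 1, column 3; remove that cell from P, ejecting 5. So w(8) = 5. P is now [[1, 4], [2, 7], [3, 8], [6]].
Step i=7: Q has 7 at row 4, column 1; remove 6 from row 4 of P and reverse-bump: 6 enters row 3 and ejects 3; 3 enters row 2 and ejects 2; 2 enters row 1 and ejects 1. So w(7) = 1. P is now [[2, 4], [3, 7], [6, 8]].
Step i=6: Q has 6 at row 3, column 2; remove 8 from row 3 of P and reverse-bump: 8 enters row 2 and ejects 7; 7 enters row 1 and ejects 4. So w(6) = 4. P is now [[2, 7], [3, 8], [6]].
Step i=5: Q has 5 at row 2, column 2; remove 8 from row 2 of P and reverse-bump: 8 enters row 1 and ejects 7. So w(5) = 7. P is now [[2, 8], [3], [6]].
Step i=4: Q has 4 at row 3, column 1; remove 6 from row 3 of P and reverse-bump: 6 enters row 2 and ejects 3; 3 enters row 1 and ejects 2. So w(4) = 2. P is now [[3, 8], [6]].
Step i=3: Q has 3 at row 2, column 1; remove 6 from row 2 of P and reverse-bump: 6 enters row 1 and ejects 3. So w(3) = 3. P is now [[6, 8]].
Step i=2: Q has 2 at row 1, column 2; remove that cell from P, ejecting 8. So w(2) = 8. P is now [[6]].
Step i=1: Q has 1 at row 1, column 1; remove that cell from P, ejecting 6. So w(1) = 6. P is now [].

So w = 6 8 3 2 7 4 1 5.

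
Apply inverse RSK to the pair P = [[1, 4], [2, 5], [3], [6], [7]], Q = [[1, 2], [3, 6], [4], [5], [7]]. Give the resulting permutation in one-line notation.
3 7 6 5 2 4 1

Reverse the RSK construction: for i from n down to 1, find the cell of Q containing i, remove the entry at that cell from P, and reverse-bump it up through P; the value ejected from row 1 is w(i).

Step i=7: Q has 7 at row 5, column 1; remove 7 from row 5 of P and reverse-bump: 7 enters row 4 and ejects 6; 6 enters row 3 and ejects 3; 3 enters row 2 and ejects 2; 2 enters row 1 and ejects 1. So w(7) = 1. P is now [[2, 4], [3, 5], [6], [7]].
Step i=6: Q has 6 at row 2, column 2; remove 5 from row 2 of P and reverse-bump: 5 enters row 1 and ejects 4. So w(6) = 4. P is now [[2, 5], [3], [6], [7]].
Step i=5: Q has 5 at row 4, column 1; remove 7 from row 4 of P and reverse-bump: 7 enters row 3 and ejects 6; 6 enters row 2 and ejects 3; 3 enters row 1 and ejects 2. So w(5) = 2. P is now [[3, 5], [6], [7]].
Step i=4: Q has 4 at row 3, column 1; remove 7 from row 3 of P and reverse-bump: 7 enters row 2 and ejects 6; 6 enters row 1 and ejects 5. So w(4) = 5. P is now [[3, 6], [7]].
Step i=3: Q has 3 at row 2, column 1; remove 7 from row 2 of P and reverse-bump: 7 enters row 1 and ejects 6. So w(3) = 6. P is now [[3, 7]].
Step i=2: Q has 2 at row 1, column 2; remove that cell from P, ejecting 7. So w(2) = 7. P is now [[3]].
Step i=1: Q has 1 at row 1, column 1; remove that cell from P, ejecting 3. So w(1) = 3. P is now [].

So w = 3 7 6 5 2 4 1.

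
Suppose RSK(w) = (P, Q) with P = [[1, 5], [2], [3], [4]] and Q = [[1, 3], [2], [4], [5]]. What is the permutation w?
Reverse the RSK construction: for i from n down to 1, find the cell of Q containing i, remove the entry at that cell from P, and reverse-bump it up through P; the value ejected from row 1 is w(i).

Step i=5: Q has 5 at row 4, column 1; remove 4 from row 4 of P and reverse-bump: 4 enters row 3 and ejects 3; 3 enters row 2 and ejects 2; 2 enters row 1 and ejects 1. So w(5) = 1. P is now [[2, 5], [3], [4]].
Step i=4: Q has 4 at row 3, column 1; remove 4 from row 3 of P and reverse-bump: 4 enters row 2 and ejects 3; 3 enters row 1 and ejects 2. So w(4) = 2. P is now [[3, 5], [4]].
Step i=3: Q has 3 at row 1, column 2; remove that cell from P, ejecting 5. So w(3) = 5. P is now [[3], [4]].
Step i=2: Q has 2 at row 2, column 1; remove 4 from row 2 of P and reverse-bump: 4 enters row 1 and ejects 3. So w(2) = 3. P is now [[4]].
Step i=1: Q has 1 at row 1, column 1; remove that cell from P, ejecting 4. So w(1) = 4. P is now [].

So w = 4 3 5 2 1.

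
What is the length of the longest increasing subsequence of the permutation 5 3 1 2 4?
3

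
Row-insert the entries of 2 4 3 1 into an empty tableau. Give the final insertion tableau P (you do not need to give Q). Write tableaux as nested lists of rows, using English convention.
Insert 2: appended to row 1. P = [[2]].
Insert 4: appended to row 1. P = [[2, 4]].
Insert 3: 3 bumps 4 from row 1; 4 starts row 2. P = [[2, 3], [4]].
Insert 1: 1 bumps 2 from row 1; 2 bumps 4 from row 2; 4 starts row 3. P = [[1, 3], [2], [4]].

So P = [[1, 3], [2], [4]].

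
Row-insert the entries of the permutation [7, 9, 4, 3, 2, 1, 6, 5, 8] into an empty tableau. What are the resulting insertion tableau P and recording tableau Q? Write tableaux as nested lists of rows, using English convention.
Insert each entry of the permutation into P by Schensted row insertion, recording in Q the position of each new cell.

Insert 7: appended to row 1. P = [[7]].
Insert 9: appended to row 1. P = [[7, 9]].
Insert 4: 4 bumps 7 from row 1; 7 starts row 2. P = [[4, 9], [7]].
Insert 3: 3 bumps 4 from row 1; 4 bumps 7 from row 2; 7 starts row 3. P = [[3, 9], [4], [7]].
Insert 2: 2 bumps 3 from row 1; 3 bumps 4 from row 2; 4 bumps 7 from row 3; 7 starts row 4. P = [[2, 9], [3], [4], [7]].
Insert 1: 1 bumps 2 from row 1; 2 bumps 3 from row 2; 3 bumps 4 from row 3; 4 bumps 7 from row 4; 7 starts row 5. P = [[1, 9], [2], [3], [4], [7]].
Insert 6: 6 bumps 9 from row 1; 9 appends to row 2. P = [[1, 6], [2, 9], [3], [4], [7]].
Insert 5: 5 bumps 6 from row 1; 6 bumps 9 from row 2; 9 appends to row 3. P = [[1, 5], [2, 6], [3, 9], [4], [7]].
Insert 8: appended to row 1. P = [[1, 5, 8], [2, 6], [3, 9], [4], [7]].

So P = [[1, 5, 8], [2, 6], [3, 9], [4], [7]], Q = [[1, 2, 9], [3, 7], [4, 8], [5], [6]].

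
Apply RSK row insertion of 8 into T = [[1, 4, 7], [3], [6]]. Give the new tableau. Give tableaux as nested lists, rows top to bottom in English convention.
[[1, 4, 7, 8], [3], [6]]

8 is larger than every entry of row 1, so it is appended to row 1. The new tableau is [[1, 4, 7, 8], [3], [6]].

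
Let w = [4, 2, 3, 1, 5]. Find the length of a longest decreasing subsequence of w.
3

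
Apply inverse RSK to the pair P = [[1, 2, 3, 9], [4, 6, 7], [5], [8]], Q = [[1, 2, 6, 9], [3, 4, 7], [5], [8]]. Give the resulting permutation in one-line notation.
5 8 1 6 2 7 4 3 9

Reverse RSK: for i = n, n-1, ..., 1, locate i in Q, remove the corresponding corner cell from P, and reverse-bump its entry up through P; the value ejected from row 1 is w(i).

So w = 5 8 1 6 2 7 4 3 9.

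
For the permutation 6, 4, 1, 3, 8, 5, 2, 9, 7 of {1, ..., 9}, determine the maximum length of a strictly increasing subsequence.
4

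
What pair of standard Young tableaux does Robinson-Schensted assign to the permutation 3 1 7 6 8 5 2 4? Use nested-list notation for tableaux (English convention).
P = [[1, 2, 4], [3, 5, 8], [6], [7]], Q = [[1, 3, 5], [2, 4, 8], [6], [7]]

Insert each entry of the permutation into P by Schensted row insertion, recording in Q the position of each new cell.

Insert 3: appended to row 1. P = [[3]].
Insert 1: 1 bumps 3 from row 1; 3 starts row 2. P = [[1], [3]].
Insert 7: appended to row 1. P = [[1, 7], [3]].
Insert 6: 6 bumps 7 from row 1; 7 appends to row 2. P = [[1, 6], [3, 7]].
Insert 8: appended to row 1. P = [[1, 6, 8], [3, 7]].
Insert 5: 5 bumps 6 from row 1; 6 bumps 7 from row 2; 7 starts row 3. P = [[1, 5, 8], [3, 6], [7]].
Insert 2: 2 bumps 5 from row 1; 5 bumps 6 from row 2; 6 bumps 7 from row 3; 7 starts row 4. P = [[1, 2, 8], [3, 5], [6], [7]].
Insert 4: 4 bumps 8 from row 1; 8 appends to row 2. P = [[1, 2, 4], [3, 5, 8], [6], [7]].

So P = [[1, 2, 4], [3, 5, 8], [6], [7]], Q = [[1, 3, 5], [2, 4, 8], [6], [7]].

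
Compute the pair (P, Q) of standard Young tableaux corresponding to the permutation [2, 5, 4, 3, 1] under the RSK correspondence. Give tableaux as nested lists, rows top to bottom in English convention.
Insert each entry of the permutation into P by Schensted row insertion, recording in Q the position of each new cell.

After inserting 2: P = [[2]].
After inserting 5: P = [[2, 5]].
After inserting 4: P = [[2, 4], [5]].
After inserting 3: P = [[2, 3], [4], [5]].
After inserting 1: P = [[1, 3], [2], [4], [5]].

So P = [[1, 3], [2], [4], [5]], Q = [[1, 2], [3], [4], [5]].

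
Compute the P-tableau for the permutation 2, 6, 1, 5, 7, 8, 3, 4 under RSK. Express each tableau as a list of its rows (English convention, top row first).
Insert 2: appended to row 1. P = [[2]].
Insert 6: appended to row 1. P = [[2, 6]].
Insert 1: 1 bumps 2 from row 1; 2 starts row 2. P = [[1, 6], [2]].
Insert 5: 5 bumps 6 from row 1; 6 appends to row 2. P = [[1, 5], [2, 6]].
Insert 7: appended to row 1. P = [[1, 5, 7], [2, 6]].
Insert 8: appended to row 1. P = [[1, 5, 7, 8], [2, 6]].
Insert 3: 3 bumps 5 from row 1; 5 bumps 6 from row 2; 6 starts row 3. P = [[1, 3, 7, 8], [2, 5], [6]].
Insert 4: 4 bumps 7 from row 1; 7 appends to row 2. P = [[1, 3, 4, 8], [2, 5, 7], [6]].

So P = [[1, 3, 4, 8], [2, 5, 7], [6]].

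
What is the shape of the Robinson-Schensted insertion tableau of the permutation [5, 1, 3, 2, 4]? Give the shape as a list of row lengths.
[3, 1, 1]

RSK row insertion gives P = [[1, 2, 4], [3], [5]], which has shape [3, 1, 1].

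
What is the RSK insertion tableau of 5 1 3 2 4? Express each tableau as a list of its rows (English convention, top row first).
P = [[1, 2, 4], [3], [5]]

Insert 5: appended to row 1. P = [[5]].
Insert 1: 1 bumps 5 from row 1; 5 starts row 2. P = [[1], [5]].
Insert 3: appended to row 1. P = [[1, 3], [5]].
Insert 2: 2 bumps 3 from row 1; 3 bumps 5 from row 2; 5 starts row 3. P = [[1, 2], [3], [5]].
Insert 4: appended to row 1. P = [[1, 2, 4], [3], [5]].

So P = [[1, 2, 4], [3], [5]].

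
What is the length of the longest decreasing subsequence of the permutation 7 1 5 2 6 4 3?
4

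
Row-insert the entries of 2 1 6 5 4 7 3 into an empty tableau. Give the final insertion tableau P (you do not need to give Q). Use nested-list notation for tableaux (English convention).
Insert 2: appended to row 1. P = [[2]].
Insert 1: 1 bumps 2 from row 1; 2 starts row 2. P = [[1], [2]].
Insert 6: appended to row 1. P = [[1, 6], [2]].
Insert 5: 5 bumps 6 from row 1; 6 appends to row 2. P = [[1, 5], [2, 6]].
Insert 4: 4 bumps 5 from row 1; 5 bumps 6 from row 2; 6 starts row 3. P = [[1, 4], [2, 5], [6]].
Insert 7: appended to row 1. P = [[1, 4, 7], [2, 5], [6]].
Insert 3: 3 bumps 4 from row 1; 4 bumps 5 from row 2; 5 bumps 6 from row 3; 6 starts row 4. P = [[1, 3, 7], [2, 4], [5], [6]].

So P = [[1, 3, 7], [2, 4], [5], [6]].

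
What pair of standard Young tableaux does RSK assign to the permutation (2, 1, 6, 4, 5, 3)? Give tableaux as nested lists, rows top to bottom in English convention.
P = [[1, 3, 5], [2, 4], [6]], Q = [[1, 3, 5], [2, 4], [6]]

Insert each entry of the permutation into P by Schensted row insertion, recording in Q the position of each new cell.

After inserting 2: P = [[2]].
After inserting 1: P = [[1], [2]].
After inserting 6: P = [[1, 6], [2]].
After inserting 4: P = [[1, 4], [2, 6]].
After inserting 5: P = [[1, 4, 5], [2, 6]].
After inserting 3: P = [[1, 3, 5], [2, 4], [6]].

So P = [[1, 3, 5], [2, 4], [6]], Q = [[1, 3, 5], [2, 4], [6]].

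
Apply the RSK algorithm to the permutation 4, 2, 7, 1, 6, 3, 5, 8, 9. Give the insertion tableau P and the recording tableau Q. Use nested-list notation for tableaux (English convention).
P = [[1, 3, 5, 8, 9], [2, 6], [4, 7]], Q = [[1, 3, 7, 8, 9], [2, 5], [4, 6]]

Insert each entry of the permutation into P by Schensted row insertion, recording in Q the position of each new cell.

After inserting 4: P = [[4]].
After inserting 2: P = [[2], [4]].
After inserting 7: P = [[2, 7], [4]].
After inserting 1: P = [[1, 7], [2], [4]].
After inserting 6: P = [[1, 6], [2, 7], [4]].
After inserting 3: P = [[1, 3], [2, 6], [4, 7]].
After inserting 5: P = [[1, 3, 5], [2, 6], [4, 7]].
After inserting 8: P = [[1, 3, 5, 8], [2, 6], [4, 7]].
After inserting 9: P = [[1, 3, 5, 8, 9], [2, 6], [4, 7]].

So P = [[1, 3, 5, 8, 9], [2, 6], [4, 7]], Q = [[1, 3, 7, 8, 9], [2, 5], [4, 6]].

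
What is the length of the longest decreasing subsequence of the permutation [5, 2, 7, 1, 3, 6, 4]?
3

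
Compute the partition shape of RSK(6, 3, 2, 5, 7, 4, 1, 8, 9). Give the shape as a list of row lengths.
[5, 2, 1, 1]

Row-insert each entry into an empty tableau.

After inserting 6: P = [[6]].
After inserting 3: P = [[3], [6]].
After inserting 2: P = [[2], [3], [6]].
After inserting 5: P = [[2, 5], [3], [6]].
After inserting 7: P = [[2, 5, 7], [3], [6]].
After inserting 4: P = [[2, 4, 7], [3, 5], [6]].
After inserting 1: P = [[1, 4, 7], [2, 5], [3], [6]].
After inserting 8: P = [[1, 4, 7, 8], [2, 5], [3], [6]].
After inserting 9: P = [[1, 4, 7, 8, 9], [2, 5], [3], [6]].

The final insertion tableau P = [[1, 4, 7, 8, 9], [2, 5], [3], [6]] has shape [5, 2, 1, 1].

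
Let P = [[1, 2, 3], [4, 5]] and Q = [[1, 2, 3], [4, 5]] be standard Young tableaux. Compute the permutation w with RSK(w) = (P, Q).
Reverse the RSK construction: for i from n down to 1, find the cell of Q containing i, remove the entry at that cell from P, and reverse-bump it up through P; the value ejected from row 1 is w(i).

Step i=5: Q has 5 at row 2, column 2; remove 5 from row 2 of P and reverse-bump: 5 enters row 1 and ejects 3. So w(5) = 3. P is now [[1, 2, 5], [4]].
Step i=4: Q has 4 at row 2, column 1; remove 4 from row 2 of P and reverse-bump: 4 enters row 1 and ejects 2. So w(4) = 2. P is now [[1, 4, 5]].
Step i=3: Q has 3 at row 1, column 3; remove that cell from P, ejecting 5. So w(3) = 5. P is now [[1, 4]].
Step i=2: Q has 2 at row 1, column 2; remove that cell from P, ejecting 4. So w(2) = 4. P is now [[1]].
Step i=1: Q has 1 at row 1, column 1; remove that cell from P, ejecting 1. So w(1) = 1. P is now [].

So w = 1 4 5 2 3.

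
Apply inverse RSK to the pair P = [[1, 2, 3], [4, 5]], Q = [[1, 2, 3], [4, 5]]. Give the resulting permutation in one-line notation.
1 4 5 2 3

Reverse RSK: for i = n, n-1, ..., 1, locate i in Q, remove the corresponding corner cell from P, and reverse-bump its entry up through P; the value ejected from row 1 is w(i).

So w = 1 4 5 2 3.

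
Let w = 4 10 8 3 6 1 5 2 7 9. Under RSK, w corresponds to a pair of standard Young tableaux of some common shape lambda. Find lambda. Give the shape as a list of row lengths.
[4, 2, 2, 1, 1]

Row-insert each entry into an empty tableau.

After inserting 4: P = [[4]].
After inserting 10: P = [[4, 10]].
After inserting 8: P = [[4, 8], [10]].
After inserting 3: P = [[3, 8], [4], [10]].
After inserting 6: P = [[3, 6], [4, 8], [10]].
After inserting 1: P = [[1, 6], [3, 8], [4], [10]].
After inserting 5: P = [[1, 5], [3, 6], [4, 8], [10]].
After inserting 2: P = [[1, 2], [3, 5], [4, 6], [8], [10]].
After inserting 7: P = [[1, 2, 7], [3, 5], [4, 6], [8], [10]].
After inserting 9: P = [[1, 2, 7, 9], [3, 5], [4, 6], [8], [10]].

The final insertion tableau P = [[1, 2, 7, 9], [3, 5], [4, 6], [8], [10]] has shape [4, 2, 2, 1, 1].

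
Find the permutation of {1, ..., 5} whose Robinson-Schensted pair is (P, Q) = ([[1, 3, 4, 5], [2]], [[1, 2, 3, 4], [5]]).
Reverse the RSK construction: for i from n down to 1, find the cell of Q containing i, remove the entry at that cell from P, and reverse-bump it up through P; the value ejected from row 1 is w(i).

Step i=5: Q has 5 at row 2, column 1; remove 2 from row 2 of P and reverse-bump: 2 enters row 1 and ejects 1. So w(5) = 1. P is now [[2, 3, 4, 5]].
Step i=4: Q has 4 at row 1, column 4; remove that cell from P, ejecting 5. So w(4) = 5. P is now [[2, 3, 4]].
Step i=3: Q has 3 at row 1, column 3; remove that cell from P, ejecting 4. So w(3) = 4. P is now [[2, 3]].
Step i=2: Q has 2 at row 1, column 2; remove that cell from P, ejecting 3. So w(2) = 3. P is now [[2]].
Step i=1: Q has 1 at row 1, column 1; remove that cell from P, ejecting 2. So w(1) = 2. P is now [].

So w = 2 3 4 5 1.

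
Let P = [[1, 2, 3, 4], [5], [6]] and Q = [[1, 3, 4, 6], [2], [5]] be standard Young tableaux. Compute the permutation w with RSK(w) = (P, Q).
Reverse the RSK construction: for i from n down to 1, find the cell of Q containing i, remove the entry at that cell from P, and reverse-bump it up through P; the value ejected from row 1 is w(i).

Step i=6: Q has 6 at row 1, column 4; remove that cell from P, ejecting 4. So w(6) = 4. P is now [[1, 2, 3], [5], [6]].
Step i=5: Q has 5 at row 3, column 1; remove 6 from row 3 of P and reverse-bump: 6 enters row 2 and ejects 5; 5 enters row 1 and ejects 3. So w(5) = 3. P is now [[1, 2, 5], [6]].
Step i=4: Q has 4 at row 1, column 3; remove that cell from P, ejecting 5. So w(4) = 5. P is now [[1, 2], [6]].
Step i=3: Q has 3 at row 1, column 2; remove that cell from P, ejecting 2. So w(3) = 2. P is now [[1], [6]].
Step i=2: Q has 2 at row 2, column 1; remove 6 from row 2 of P and reverse-bump: 6 enters row 1 and ejects 1. So w(2) = 1. P is now [[6]].
Step i=1: Q has 1 at row 1, column 1; remove that cell from P, ejecting 6. So w(1) = 6. P is now [].

So w = 6 1 2 5 3 4.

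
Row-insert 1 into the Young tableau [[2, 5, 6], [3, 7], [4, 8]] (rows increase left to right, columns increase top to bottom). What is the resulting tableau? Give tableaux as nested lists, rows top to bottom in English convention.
In row 1, 1 replaces 2 (the leftmost entry greater than 1); 2 is bumped to row 2. In row 2, 2 replaces 3 (the leftmost entry greater than 2); 3 is bumped to row 3. In row 3, 3 replaces 4 (the leftmost entry greater than 3); 4 is bumped to row 4. 4 starts a new row 4. The new tableau is [[1, 5, 6], [2, 7], [3, 8], [4]].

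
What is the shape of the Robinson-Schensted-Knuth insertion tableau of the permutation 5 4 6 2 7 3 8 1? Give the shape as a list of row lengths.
[4, 2, 1, 1]

Row-insert each entry into an empty tableau.

After inserting 5: P = [[5]].
After inserting 4: P = [[4], [5]].
After inserting 6: P = [[4, 6], [5]].
After inserting 2: P = [[2, 6], [4], [5]].
After inserting 7: P = [[2, 6, 7], [4], [5]].
After inserting 3: P = [[2, 3, 7], [4, 6], [5]].
After inserting 8: P = [[2, 3, 7, 8], [4, 6], [5]].
After inserting 1: P = [[1, 3, 7, 8], [2, 6], [4], [5]].

The final insertion tableau P = [[1, 3, 7, 8], [2, 6], [4], [5]] has shape [4, 2, 1, 1].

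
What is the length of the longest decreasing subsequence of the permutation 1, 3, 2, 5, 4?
2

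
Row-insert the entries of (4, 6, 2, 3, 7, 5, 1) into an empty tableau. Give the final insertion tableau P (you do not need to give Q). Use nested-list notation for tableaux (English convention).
Insert 4: appended to row 1. P = [[4]].
Insert 6: appended to row 1. P = [[4, 6]].
Insert 2: 2 bumps 4 from row 1; 4 starts row 2. P = [[2, 6], [4]].
Insert 3: 3 bumps 6 from row 1; 6 appends to row 2. P = [[2, 3], [4, 6]].
Insert 7: appended to row 1. P = [[2, 3, 7], [4, 6]].
Insert 5: 5 bumps 7 from row 1; 7 appends to row 2. P = [[2, 3, 5], [4, 6, 7]].
Insert 1: 1 bumps 2 from row 1; 2 bumps 4 from row 2; 4 starts row 3. P = [[1, 3, 5], [2, 6, 7], [4]].

So P = [[1, 3, 5], [2, 6, 7], [4]].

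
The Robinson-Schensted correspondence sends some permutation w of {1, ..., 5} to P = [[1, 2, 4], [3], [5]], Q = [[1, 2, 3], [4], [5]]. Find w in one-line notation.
1 3 5 4 2

Reverse the RSK construction: for i from n down to 1, find the cell of Q containing i, remove the entry at that cell from P, and reverse-bump it up through P; the value ejected from row 1 is w(i).

Step i=5: Q has 5 at row 3, column 1; remove 5 from row 3 of P and reverse-bump: 5 enters row 2 and ejects 3; 3 enters row 1 and ejects 2. So w(5) = 2. P is now [[1, 3, 4], [5]].
Step i=4: Q has 4 at row 2, column 1; remove 5 from row 2 of P and reverse-bump: 5 enters row 1 and ejects 4. So w(4) = 4. P is now [[1, 3, 5]].
Step i=3: Q has 3 at row 1, column 3; remove that cell from P, ejecting 5. So w(3) = 5. P is now [[1, 3]].
Step i=2: Q has 2 at row 1, column 2; remove that cell from P, ejecting 3. So w(2) = 3. P is now [[1]].
Step i=1: Q has 1 at row 1, column 1; remove that cell from P, ejecting 1. So w(1) = 1. P is now [].

So w = 1 3 5 4 2.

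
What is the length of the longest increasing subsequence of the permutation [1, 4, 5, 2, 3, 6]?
4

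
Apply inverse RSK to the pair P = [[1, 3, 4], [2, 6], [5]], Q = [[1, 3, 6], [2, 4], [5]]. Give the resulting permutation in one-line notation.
5 2 6 3 1 4

Reverse the RSK construction: for i from n down to 1, find the cell of Q containing i, remove the entry at that cell from P, and reverse-bump it up through P; the value ejected from row 1 is w(i).

Step i=6: Q has 6 at row 1, column 3; remove that cell from P, ejecting 4. So w(6) = 4. P is now [[1, 3], [2, 6], [5]].
Step i=5: Q has 5 at row 3, column 1; remove 5 from row 3 of P and reverse-bump: 5 enters row 2 and ejects 2; 2 enters row 1 and ejects 1. So w(5) = 1. P is now [[2, 3], [5, 6]].
Step i=4: Q has 4 at row 2, column 2; remove 6 from row 2 of P and reverse-bump: 6 enters row 1 and ejects 3. So w(4) = 3. P is now [[2, 6], [5]].
Step i=3: Q has 3 at row 1, column 2; remove that cell from P, ejecting 6. So w(3) = 6. P is now [[2], [5]].
Step i=2: Q has 2 at row 2, column 1; remove 5 from row 2 of P and reverse-bump: 5 enters row 1 and ejects 2. So w(2) = 2. P is now [[5]].
Step i=1: Q has 1 at row 1, column 1; remove that cell from P, ejecting 5. So w(1) = 5. P is now [].

So w = 5 2 6 3 1 4.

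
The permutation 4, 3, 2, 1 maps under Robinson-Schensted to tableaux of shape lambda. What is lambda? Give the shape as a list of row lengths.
Row-insert each entry into an empty tableau.

After inserting 4: P = [[4]].
After inserting 3: P = [[3], [4]].
After inserting 2: P = [[2], [3], [4]].
After inserting 1: P = [[1], [2], [3], [4]].

The final insertion tableau P = [[1], [2], [3], [4]] has shape [1, 1, 1, 1].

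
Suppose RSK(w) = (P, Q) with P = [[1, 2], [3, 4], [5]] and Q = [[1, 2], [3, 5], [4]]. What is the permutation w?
Reverse the RSK construction: for i from n down to 1, find the cell of Q containing i, remove the entry at that cell from P, and reverse-bump it up through P; the value ejected from row 1 is w(i).

Step i=5: Q has 5 at row 2, column 2; remove 4 from row 2 of P and reverse-bump: 4 enters row 1 and ejects 2. So w(5) = 2. P is now [[1, 4], [3], [5]].
Step i=4: Q has 4 at row 3, column 1; remove 5 from row 3 of P and reverse-bump: 5 enters row 2 and ejects 3; 3 enters row 1 and ejects 1. So w(4) = 1. P is now [[3, 4], [5]].
Step i=3: Q has 3 at row 2, column 1; remove 5 from row 2 of P and reverse-bump: 5 enters row 1 and ejects 4. So w(3) = 4. P is now [[3, 5]].
Step i=2: Q has 2 at row 1, column 2; remove that cell from P, ejecting 5. So w(2) = 5. P is now [[3]].
Step i=1: Q has 1 at row 1, column 1; remove that cell from P, ejecting 3. So w(1) = 3. P is now [].

So w = 3 5 4 1 2.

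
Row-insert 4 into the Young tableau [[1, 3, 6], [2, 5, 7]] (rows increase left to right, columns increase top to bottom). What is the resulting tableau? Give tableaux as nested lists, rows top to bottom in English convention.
In row 1, 4 replaces 6 (the leftmost entry greater than 4); 6 is bumped to row 2. In row 2, 6 replaces 7 (the leftmost entry greater than 6); 7 is bumped to row 3. 7 starts a new row 3. The new tableau is [[1, 3, 4], [2, 5, 6], [7]].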